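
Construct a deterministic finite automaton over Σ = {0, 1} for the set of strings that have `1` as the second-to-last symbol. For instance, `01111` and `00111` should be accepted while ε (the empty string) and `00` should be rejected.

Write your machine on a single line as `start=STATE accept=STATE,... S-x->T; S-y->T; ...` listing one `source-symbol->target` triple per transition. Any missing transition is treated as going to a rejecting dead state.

A DFA must remember the last 2 symbols (since which symbol is second-to-last isn't known until the input ends). Use one state per possible window of the last ≤2 symbols; accept from those whose window starts with `1`.
        0   1  
>  q0   q1  q2 
   q1   q3  q4 
   q2   q5  q6 
   q3   q3  q4 
   q4   q5  q6 
 * q5   q3  q4 
 * q6   q5  q6 
(> = start, * = accepting)

start=q0; accept=q5,q6; q0-0->q1; q0-1->q2; q1-0->q3; q1-1->q4; q2-0->q5; q2-1->q6; q3-0->q3; q3-1->q4; q4-0->q5; q4-1->q6; q5-0->q3; q5-1->q4; q6-0->q5; q6-1->q6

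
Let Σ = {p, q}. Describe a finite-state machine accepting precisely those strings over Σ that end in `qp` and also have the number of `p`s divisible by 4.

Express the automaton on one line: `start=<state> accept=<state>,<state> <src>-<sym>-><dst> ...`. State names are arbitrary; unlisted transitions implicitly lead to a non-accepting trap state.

Handle the two conditions separately and then intersect. One (3 states) tracks how much of the suffix `qp` has currently been matched; the other (4 states) tracks the count of `p`s modulo 4. Each combined state is a pair, one component from each; accept when both components accept. Equivalent product states are then merged.
6 states suffice.
        p   q  
>  s0   s1  s0 
   s1   s2  s1 
   s2   s3  s2 
   s3   s0  s4 
   s4   s5  s4 
 * s5   s1  s0 
(> = start, * = accepting)

start=s0 accept=s5 s0-p->s1 s0-q->s0 s1-p->s2 s1-q->s1 s2-p->s3 s2-q->s2 s3-p->s0 s3-q->s4 s4-p->s5 s4-q->s4 s5-p->s1 s5-q->s0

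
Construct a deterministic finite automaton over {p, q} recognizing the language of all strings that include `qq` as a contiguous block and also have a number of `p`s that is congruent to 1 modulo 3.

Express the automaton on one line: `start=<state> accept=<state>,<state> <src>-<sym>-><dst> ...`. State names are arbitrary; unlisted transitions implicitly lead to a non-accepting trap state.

start=A accept=H A-p->B A-q->C B-p->D B-q->E C-p->B C-q->F D-p->A D-q->G E-p->D E-q->H F-p->H F-q->F G-p->A G-q->I H-p->I H-q->H I-p->F I-q->I

Build one automaton per condition and run them in lockstep. The first has 3 states tracking whether and how much of `qq` has been seen; the second has 3 states tracking the count of `p`s modulo 3. A product state is a pair (one from each), accepting exactly when both do.
9 states suffice.
       p  q 
>  A   B  C 
   B   D  E 
   C   B  F 
   D   A  G 
   E   D  H 
   F   H  F 
   G   A  I 
 * H   I  H 
   I   F  I 
(> = start, * = accepting)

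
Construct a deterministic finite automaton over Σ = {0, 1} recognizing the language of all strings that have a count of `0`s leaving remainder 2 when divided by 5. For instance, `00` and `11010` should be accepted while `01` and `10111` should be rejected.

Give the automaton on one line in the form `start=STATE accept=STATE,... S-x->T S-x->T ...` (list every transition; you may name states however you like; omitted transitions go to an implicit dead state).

start=A accept=C A-0->B A-1->A B-0->C B-1->B C-0->D C-1->C D-0->E D-1->D E-0->A E-1->E

Keep the running count of `0`s modulo 5: each `0` advances along the cycle A → B → C → D → E → A while other symbols loop. Accept at C.
With 5 states:
       0  1 
>  A   B  A 
   B   C  B 
 * C   D  C 
   D   E  D 
   E   A  E 
(> = start, * = accepting)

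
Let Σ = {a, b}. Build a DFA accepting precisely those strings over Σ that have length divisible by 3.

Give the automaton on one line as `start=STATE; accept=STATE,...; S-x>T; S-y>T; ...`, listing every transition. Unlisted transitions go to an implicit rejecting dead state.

Only the length mod 3 matters, so use a 3-cycle: from any state, every input symbol moves to the next state, wrapping q2 back to q0. Mark q0 accepting.
A 3-state machine:
        a   b  
>* q0   q1  q1 
   q1   q2  q2 
   q2   q0  q0 
(> = start, * = accepting)

start=q0; accept=q0; q0-a>q1; q0-b>q1; q1-a>q2; q1-b>q2; q2-a>q0; q2-b>q0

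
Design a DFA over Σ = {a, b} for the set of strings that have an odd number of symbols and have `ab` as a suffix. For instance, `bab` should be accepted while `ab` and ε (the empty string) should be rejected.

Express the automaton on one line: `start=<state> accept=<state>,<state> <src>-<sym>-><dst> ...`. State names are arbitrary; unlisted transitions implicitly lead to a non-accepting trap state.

start=q0 accept=q3 q0-a->q1 q0-b->q1 q1-a->q2 q1-b->q0 q2-a->q1 q2-b->q3 q3-a->q2 q3-b->q0

Handle the two conditions separately and then intersect. One (2 states) tracks the input length modulo 2; the other (3 states) tracks how much of the suffix `ab` has currently been matched. Each combined state is a pair, one component from each; accept when both components accept. Equivalent product states are then merged.
4 states suffice.
        a   b  
>  q0   q1  q1 
   q1   q2  q0 
   q2   q1  q3 
 * q3   q2  q0 
(> = start, * = accepting)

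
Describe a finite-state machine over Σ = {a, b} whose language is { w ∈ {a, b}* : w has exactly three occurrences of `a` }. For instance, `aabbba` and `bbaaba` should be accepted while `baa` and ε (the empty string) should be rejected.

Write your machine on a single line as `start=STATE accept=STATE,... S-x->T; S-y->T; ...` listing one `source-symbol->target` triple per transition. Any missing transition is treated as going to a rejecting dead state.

start=S0; accept=S3; S0-a->S1; S0-b->S0; S1-a->S2; S1-b->S1; S2-a->S3; S2-b->S2; S3-a->S4; S3-b->S3; S4-a->S4; S4-b->S4

Only the number of `a`s matters, and only up to 4. Make a chain S0 → S1 → S2 → S3 → S4 advanced by each `a` (with S4 absorbing); every other symbol self-loops. The accepting set is {S3}.
        a   b  
>  S0   S1  S0 
   S1   S2  S1 
   S2   S3  S2 
 * S3   S4  S3 
   S4   S4  S4 
(> = start, * = accepting)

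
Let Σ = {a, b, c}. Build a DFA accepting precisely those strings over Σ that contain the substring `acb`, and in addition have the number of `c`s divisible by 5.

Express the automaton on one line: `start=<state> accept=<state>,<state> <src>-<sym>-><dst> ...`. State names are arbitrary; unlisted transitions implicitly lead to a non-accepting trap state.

start=s0 accept=s19 s0-a->s1 s0-b->s0 s0-c->s2 s1-a->s1 s1-b->s0 s1-c->s3 s2-a->s4 s2-b->s2 s2-c->s5 s3-a->s4 s3-b->s6 s3-c->s5 s4-a->s4 s4-b->s2 s4-c->s7 s5-a->s8 s5-b->s5 s5-c->s9 s6-a->s6 s6-b->s6 s6-c->s10 s7-a->s8 s7-b->s10 s7-c->s9 s8-a->s8 s8-b->s5 s8-c->s11 s9-a->s12 s9-b->s9 s9-c->s13 s10-a->s10 s10-b->s10 s10-c->s14 s11-a->s12 s11-b->s14 s11-c->s13 s12-a->s12 s12-b->s9 s12-c->s15 s13-a->s16 s13-b->s13 s13-c->s0 s14-a->s14 s14-b->s14 s14-c->s17 s15-a->s16 s15-b->s17 s15-c->s0 s16-a->s16 s16-b->s13 s16-c->s18 s17-a->s17 s17-b->s17 s17-c->s19 s18-a->s1 s18-b->s19 s18-c->s2 s19-a->s19 s19-b->s19 s19-c->s6

Run two small machines in parallel and take their product. The first has 4 states tracking whether and how much of `acb` has been seen; the second has 5 states tracking the count of `c`s modulo 5. A product state is a pair (one from each), accepting exactly when both do.
20 states suffice.
          a    b    c  
>  s0     s1   s0   s2 
   s1     s1   s0   s3 
   s2     s4   s2   s5 
   s3     s4   s6   s5 
   s4     s4   s2   s7 
   s5     s8   s5   s9 
   s6     s6   s6  s10 
   s7     s8  s10   s9 
   s8     s8   s5  s11 
   s9    s12   s9  s13 
   s10   s10  s10  s14 
   s11   s12  s14  s13 
   s12   s12   s9  s15 
   s13   s16  s13   s0 
   s14   s14  s14  s17 
   s15   s16  s17   s0 
   s16   s16  s13  s18 
   s17   s17  s17  s19 
   s18    s1  s19   s2 
 * s19   s19  s19   s6 
(> = start, * = accepting)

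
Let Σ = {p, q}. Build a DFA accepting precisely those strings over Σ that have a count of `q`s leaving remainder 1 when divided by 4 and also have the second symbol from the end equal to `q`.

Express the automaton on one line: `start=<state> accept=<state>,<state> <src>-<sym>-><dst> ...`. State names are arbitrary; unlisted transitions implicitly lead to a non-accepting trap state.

Build one automaton per condition and run them in lockstep. One (4 states) tracks the count of `q`s modulo 4; the other (7 states) tracks the last 2 symbols read. Each combined state is a pair, one component from each; accept when both components accept.
       p  q 
>  A   B  C 
   B   D  E 
   C   F  G 
   D   D  E 
   E   F  G 
 * F   H  I 
   G   J  K 
   H   H  I 
   I   J  K 
   J   L  M 
   K   N  O 
   L   L  M 
   M   N  O 
   N   P  Q 
   O   R  S 
   P   P  Q 
   Q   R  S 
   R   D  E 
 * S   F  G 
(> = start, * = accepting)

start=A accept=F,S A-p->B A-q->C B-p->D B-q->E C-p->F C-q->G D-p->D D-q->E E-p->F E-q->G F-p->H F-q->I G-p->J G-q->K H-p->H H-q->I I-p->J I-q->K J-p->L J-q->M K-p->N K-q->O L-p->L L-q->M M-p->N M-q->O N-p->P N-q->Q O-p->R O-q->S P-p->P P-q->Q Q-p->R Q-q->S R-p->D R-q->E S-p->F S-q->G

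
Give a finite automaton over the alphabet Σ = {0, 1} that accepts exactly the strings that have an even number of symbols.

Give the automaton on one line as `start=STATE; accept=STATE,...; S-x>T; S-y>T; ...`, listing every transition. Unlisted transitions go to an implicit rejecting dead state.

Only the length mod 2 matters, so use a 2-cycle: from any state, every input symbol moves to the next state, wrapping s1 back to s0. Mark s0 accepting.
A 2-state machine:
        0   1  
>* s0   s1  s1 
   s1   s0  s0 
(> = start, * = accepting)

start=s0; accept=s0; s0-0>s1; s0-1>s1; s1-0>s0; s1-1>s0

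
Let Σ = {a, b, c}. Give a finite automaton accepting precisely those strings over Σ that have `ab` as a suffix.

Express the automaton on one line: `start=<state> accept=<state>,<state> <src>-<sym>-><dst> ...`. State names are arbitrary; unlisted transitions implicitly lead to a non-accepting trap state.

Remember how much of `ab` the current input suffix matches. State q0 means no match yet; q1 means the last symbol is `a`; q2 means the last 2 symbols are `ab`. Only q2 accepts. On a mismatch, fall back to the longest proper suffix that is still a prefix of `ab`.
A 3-state machine:
        a   b   c  
>  q0   q1  q0  q0 
   q1   q1  q2  q0 
 * q2   q1  q0  q0 
(> = start, * = accepting)

start=q0 accept=q2 q0-a->q1 q0-b->q0 q0-c->q0 q1-a->q1 q1-b->q2 q1-c->q0 q2-a->q1 q2-b->q0 q2-c->q0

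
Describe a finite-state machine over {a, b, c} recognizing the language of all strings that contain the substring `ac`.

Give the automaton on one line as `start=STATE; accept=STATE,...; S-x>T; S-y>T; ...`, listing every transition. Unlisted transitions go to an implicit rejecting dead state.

start=s0; accept=s2; s0-a>s1; s0-b>s0; s0-c>s0; s1-a>s1; s1-b>s0; s1-c>s2; s2-a>s2; s2-b>s2; s2-c>s2

Track how much of `ac` has been matched so far: state s0 is no progress, s2 is the absorbing accept state reached once `ac` has occurred. Intermediate states record partial matches; on a mismatch, fall back to the longest reusable overlap.
A 3-state machine:
        a   b   c  
>  s0   s1  s0  s0 
   s1   s1  s0  s2 
 * s2   s2  s2  s2 
(> = start, * = accepting)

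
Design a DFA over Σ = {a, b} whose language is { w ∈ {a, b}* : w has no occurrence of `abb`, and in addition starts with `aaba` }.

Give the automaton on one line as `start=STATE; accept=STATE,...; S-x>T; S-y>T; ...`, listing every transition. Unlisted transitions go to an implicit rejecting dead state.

start=q0; accept=q8,q9; q0-a>q1; q0-b>q2; q1-a>q3; q1-b>q4; q2-a>q5; q2-b>q2; q3-a>q5; q3-b>q6; q4-a>q5; q4-b>q7; q5-a>q5; q5-b>q4; q6-a>q8; q6-b>q7; q7-a>q7; q7-b>q7; q8-a>q8; q8-b>q9; q9-a>q8; q9-b>q10; q10-a>q10; q10-b>q10

Run two small machines in parallel and take their product. The first has 4 states tracking partial matches of the forbidden pattern `abb`; the second has 6 states tracking whether the input so far still matches the prefix `aaba`. A product state is a pair (one from each), accepting exactly when both do.
With 11 states:
          a    b  
>  q0     q1   q2 
   q1     q3   q4 
   q2     q5   q2 
   q3     q5   q6 
   q4     q5   q7 
   q5     q5   q4 
   q6     q8   q7 
   q7     q7   q7 
 * q8     q8   q9 
 * q9     q8  q10 
   q10   q10  q10 
(> = start, * = accepting)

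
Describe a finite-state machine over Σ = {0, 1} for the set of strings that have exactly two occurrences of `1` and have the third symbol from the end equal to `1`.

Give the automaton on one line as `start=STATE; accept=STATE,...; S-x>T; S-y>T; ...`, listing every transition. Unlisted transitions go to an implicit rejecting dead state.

start=s0; accept=s5,s6,s10; s0-0>s0; s0-1>s1; s1-0>s2; s1-1>s3; s2-0>s4; s2-1>s5; s3-0>s6; s3-1>s7; s4-0>s4; s4-1>s8; s5-0>s9; s5-1>s7; s6-0>s10; s6-1>s7; s7-0>s7; s7-1>s7; s8-0>s9; s8-1>s7; s9-0>s10; s9-1>s7; s10-0>s7; s10-1>s7

Handle the two conditions separately and then intersect. The first has 4 states tracking the count of `1`s, saturating at 3; the second has 15 states tracking the last 3 symbols read. A product state is a pair (one from each), accepting exactly when both do. Equivalent product states are then merged.
11 states suffice.
          0    1  
>  s0     s0   s1 
   s1     s2   s3 
   s2     s4   s5 
   s3     s6   s7 
   s4     s4   s8 
 * s5     s9   s7 
 * s6    s10   s7 
   s7     s7   s7 
   s8     s9   s7 
   s9    s10   s7 
 * s10    s7   s7 
(> = start, * = accepting)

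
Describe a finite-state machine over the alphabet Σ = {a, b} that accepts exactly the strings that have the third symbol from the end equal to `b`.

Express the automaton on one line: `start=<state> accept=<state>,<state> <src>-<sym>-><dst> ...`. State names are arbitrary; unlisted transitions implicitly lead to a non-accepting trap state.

start=S0 accept=S11,S12,S13,S14 S0-a->S1 S0-b->S2 S1-a->S3 S1-b->S4 S2-a->S5 S2-b->S6 S3-a->S7 S3-b->S8 S4-a->S9 S4-b->S10 S5-a->S11 S5-b->S12 S6-a->S13 S6-b->S14 S7-a->S7 S7-b->S8 S8-a->S9 S8-b->S10 S9-a->S11 S9-b->S12 S10-a->S13 S10-b->S14 S11-a->S7 S11-b->S8 S12-a->S9 S12-b->S10 S13-a->S11 S13-b->S12 S14-a->S13 S14-b->S14

Because acceptance depends on a position counted from the end, the machine has to buffer the most recent 3 symbols. Make each state the string of the last up-to-3 symbols read; on input `x` shift the window left and append `x`. Accept when the buffered window has length 3 and begins with `b`.
A 15-state machine:
          a    b  
>  S0     S1   S2 
   S1     S3   S4 
   S2     S5   S6 
   S3     S7   S8 
   S4     S9  S10 
   S5    S11  S12 
   S6    S13  S14 
   S7     S7   S8 
   S8     S9  S10 
   S9    S11  S12 
   S10   S13  S14 
 * S11    S7   S8 
 * S12    S9  S10 
 * S13   S11  S12 
 * S14   S13  S14 
(> = start, * = accepting)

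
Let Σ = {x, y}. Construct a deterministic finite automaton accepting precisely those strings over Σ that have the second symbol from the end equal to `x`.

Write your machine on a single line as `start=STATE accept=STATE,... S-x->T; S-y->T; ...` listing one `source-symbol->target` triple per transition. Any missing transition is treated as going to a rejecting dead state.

start=S0; accept=S3,S4; S0-x->S1; S0-y->S2; S1-x->S3; S1-y->S4; S2-x->S5; S2-y->S6; S3-x->S3; S3-y->S4; S4-x->S5; S4-y->S6; S5-x->S3; S5-y->S4; S6-x->S5; S6-y->S6

Because acceptance depends on a position counted from the end, the machine has to buffer the most recent 2 symbols. Make each state the string of the last up-to-2 symbols read; on input `x` shift the window left and append `x`. Accept when the buffered window has length 2 and begins with `x`.
A 7-state machine:
        x   y  
>  S0   S1  S2 
   S1   S3  S4 
   S2   S5  S6 
 * S3   S3  S4 
 * S4   S5  S6 
   S5   S3  S4 
   S6   S5  S6 
(> = start, * = accepting)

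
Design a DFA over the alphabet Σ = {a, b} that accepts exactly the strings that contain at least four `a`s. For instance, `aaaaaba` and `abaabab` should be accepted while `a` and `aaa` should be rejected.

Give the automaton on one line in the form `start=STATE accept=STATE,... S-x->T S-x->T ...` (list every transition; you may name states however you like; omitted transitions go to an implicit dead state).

Only the number of `a`s matters, and only up to 5. Make a chain q0 → q1 → q2 → q3 → q4 → q5 advanced by each `a` (with q5 absorbing); every other symbol self-loops. The accepting set is {q4, q5}.
        a   b  
>  q0   q1  q0 
   q1   q2  q1 
   q2   q3  q2 
   q3   q4  q3 
 * q4   q5  q4 
 * q5   q5  q5 
(> = start, * = accepting)

start=q0 accept=q4,q5 q0-a->q1 q0-b->q0 q1-a->q2 q1-b->q1 q2-a->q3 q2-b->q2 q3-a->q4 q3-b->q3 q4-a->q5 q4-b->q4 q5-a->q5 q5-b->q5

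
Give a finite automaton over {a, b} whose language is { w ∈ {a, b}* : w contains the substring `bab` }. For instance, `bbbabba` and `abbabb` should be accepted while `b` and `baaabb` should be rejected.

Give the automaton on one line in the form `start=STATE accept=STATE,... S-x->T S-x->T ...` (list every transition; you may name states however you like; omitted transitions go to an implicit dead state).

start=s0 accept=s3 s0-a->s0 s0-b->s1 s1-a->s2 s1-b->s1 s2-a->s0 s2-b->s3 s3-a->s3 s3-b->s3

Track how much of `bab` has been matched so far: state s0 is no progress, s3 is the absorbing accept state reached once `bab` has occurred. Intermediate states record partial matches; on a mismatch, fall back to the longest reusable overlap.
A 4-state machine:
        a   b  
>  s0   s0  s1 
   s1   s2  s1 
   s2   s0  s3 
 * s3   s3  s3 
(> = start, * = accepting)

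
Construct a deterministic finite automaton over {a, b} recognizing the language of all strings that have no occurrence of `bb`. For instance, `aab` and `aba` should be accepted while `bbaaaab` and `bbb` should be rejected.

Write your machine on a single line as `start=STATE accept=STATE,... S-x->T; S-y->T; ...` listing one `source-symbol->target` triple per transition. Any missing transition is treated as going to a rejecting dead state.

start=q0; accept=q0,q1; q0-a->q0; q0-b->q1; q1-a->q0; q1-b->q2; q2-a->q2; q2-b->q2

This is the complement of 'contains `bb`'. Use the same substring-matching states — q0 through q2 holding how much of `bb` has just been matched — but flip the accepting set: everything except the trap q2 accepts.
        a   b  
>* q0   q0  q1 
 * q1   q0  q2 
   q2   q2  q2 
(> = start, * = accepting)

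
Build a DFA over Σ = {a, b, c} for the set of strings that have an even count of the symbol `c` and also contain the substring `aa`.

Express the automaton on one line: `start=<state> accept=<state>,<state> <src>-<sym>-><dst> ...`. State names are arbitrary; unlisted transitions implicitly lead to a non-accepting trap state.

Run two small machines in parallel and take their product. The first has 2 states tracking the count of `c`s modulo 2; the second has 3 states tracking whether and how much of `aa` has been seen. A product state is a pair (one from each), accepting exactly when both do.
6 states suffice.
        a   b   c  
>  q0   q1  q0  q2 
   q1   q3  q0  q2 
   q2   q4  q2  q0 
 * q3   q3  q3  q5 
   q4   q5  q2  q0 
   q5   q5  q5  q3 
(> = start, * = accepting)

start=q0 accept=q3 q0-a->q1 q0-b->q0 q0-c->q2 q1-a->q3 q1-b->q0 q1-c->q2 q2-a->q4 q2-b->q2 q2-c->q0 q3-a->q3 q3-b->q3 q3-c->q5 q4-a->q5 q4-b->q2 q4-c->q0 q5-a->q5 q5-b->q5 q5-c->q3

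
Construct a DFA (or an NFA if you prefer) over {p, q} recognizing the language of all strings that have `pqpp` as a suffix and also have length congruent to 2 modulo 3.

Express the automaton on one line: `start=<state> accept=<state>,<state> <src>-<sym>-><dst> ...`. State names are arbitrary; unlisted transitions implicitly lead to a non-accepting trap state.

Build one automaton per condition and run them in lockstep. The first has 5 states tracking how much of the suffix `pqpp` has currently been matched; the second has 3 states tracking the input length modulo 3. A product state is a pair (one from each), accepting exactly when both do.
With 15 states:
       p  q 
>  A   B  C 
   B   D  E 
   C   D  F 
   D   G  H 
   E   I  A 
   F   G  A 
   G   B  J 
   H   K  C 
   I   L  J 
   J   M  F 
   K   N  E 
   L   D  E 
   M   O  H 
 * N   G  H 
   O   B  J 
(> = start, * = accepting)

start=A accept=N A-p->B A-q->C B-p->D B-q->E C-p->D C-q->F D-p->G D-q->H E-p->I E-q->A F-p->G F-q->A G-p->B G-q->J H-p->K H-q->C I-p->L I-q->J J-p->M J-q->F K-p->N K-q->E L-p->D L-q->E M-p->O M-q->H N-p->G N-q->H O-p->B O-q->J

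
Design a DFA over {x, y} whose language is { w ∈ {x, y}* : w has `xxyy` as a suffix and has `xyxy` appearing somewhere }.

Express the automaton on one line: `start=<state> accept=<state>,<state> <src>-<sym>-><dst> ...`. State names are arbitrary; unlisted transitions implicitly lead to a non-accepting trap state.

Build one automaton per condition and run them in lockstep. One (5 states) tracks how much of the suffix `xxyy` has currently been matched; the other (5 states) tracks whether and how much of `xyxy` has been seen. Each combined state is a pair, one component from each; accept when both components accept. After merging equivalent states the machine shrinks.
A 9-state machine:
        x   y  
>  s0   s1  s0 
   s1   s1  s2 
   s2   s3  s0 
   s3   s1  s4 
   s4   s5  s4 
   s5   s6  s4 
   s6   s6  s7 
   s7   s5  s8 
 * s8   s5  s4 
(> = start, * = accepting)

start=s0 accept=s8 s0-x->s1 s0-y->s0 s1-x->s1 s1-y->s2 s2-x->s3 s2-y->s0 s3-x->s1 s3-y->s4 s4-x->s5 s4-y->s4 s5-x->s6 s5-y->s4 s6-x->s6 s6-y->s7 s7-x->s5 s7-y->s8 s8-x->s5 s8-y->s4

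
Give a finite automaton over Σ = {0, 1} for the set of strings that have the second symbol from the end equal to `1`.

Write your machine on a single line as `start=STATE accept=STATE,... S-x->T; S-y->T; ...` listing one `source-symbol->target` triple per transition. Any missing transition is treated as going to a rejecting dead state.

start=A; accept=F,G; A-0->B; A-1->C; B-0->D; B-1->E; C-0->F; C-1->G; D-0->D; D-1->E; E-0->F; E-1->G; F-0->D; F-1->E; G-0->F; G-1->G

Because acceptance depends on a position counted from the end, the machine has to buffer the most recent 2 symbols. Make each state the string of the last up-to-2 symbols read; on input `x` shift the window left and append `x`. Accept when the buffered window has length 2 and begins with `1`.
       0  1 
>  A   B  C 
   B   D  E 
   C   F  G 
   D   D  E 
   E   F  G 
 * F   D  E 
 * G   F  G 
(> = start, * = accepting)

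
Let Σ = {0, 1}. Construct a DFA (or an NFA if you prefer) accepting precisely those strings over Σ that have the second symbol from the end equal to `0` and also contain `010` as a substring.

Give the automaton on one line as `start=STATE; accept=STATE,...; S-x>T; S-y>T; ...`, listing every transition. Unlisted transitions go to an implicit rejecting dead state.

start=s0; accept=s4,s5; s0-0>s1; s0-1>s0; s1-0>s1; s1-1>s2; s2-0>s3; s2-1>s0; s3-0>s4; s3-1>s5; s4-0>s4; s4-1>s5; s5-0>s3; s5-1>s6; s6-0>s3; s6-1>s6

Run two small machines in parallel and take their product. The first has 7 states tracking the last 2 symbols read; the second has 4 states tracking whether and how much of `010` has been seen. A product state is a pair (one from each), accepting exactly when both do. Equivalent product states are then merged.
        0   1  
>  s0   s1  s0 
   s1   s1  s2 
   s2   s3  s0 
   s3   s4  s5 
 * s4   s4  s5 
 * s5   s3  s6 
   s6   s3  s6 
(> = start, * = accepting)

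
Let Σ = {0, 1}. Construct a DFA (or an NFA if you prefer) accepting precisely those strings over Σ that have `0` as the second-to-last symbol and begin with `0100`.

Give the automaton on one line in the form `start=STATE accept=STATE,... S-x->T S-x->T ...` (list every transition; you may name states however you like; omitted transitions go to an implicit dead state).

Run two small machines in parallel and take their product. The first has 7 states tracking the last 2 symbols read; the second has 6 states tracking whether the input so far still matches the prefix `0100`. A product state is a pair (one from each), accepting exactly when both do. Equivalent product states are then merged.
        0   1  
>  S0   S1  S2 
   S1   S2  S3 
   S2   S2  S2 
   S3   S4  S2 
   S4   S5  S2 
 * S5   S5  S6 
 * S6   S7  S8 
   S7   S5  S6 
   S8   S7  S8 
(> = start, * = accepting)

start=S0 accept=S5,S6 S0-0->S1 S0-1->S2 S1-0->S2 S1-1->S3 S2-0->S2 S2-1->S2 S3-0->S4 S3-1->S2 S4-0->S5 S4-1->S2 S5-0->S5 S5-1->S6 S6-0->S7 S6-1->S8 S7-0->S5 S7-1->S6 S8-0->S7 S8-1->S8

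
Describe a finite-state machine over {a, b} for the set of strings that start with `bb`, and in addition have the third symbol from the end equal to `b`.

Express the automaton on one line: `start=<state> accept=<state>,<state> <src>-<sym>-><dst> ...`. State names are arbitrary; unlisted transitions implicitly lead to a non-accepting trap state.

Run two small machines in parallel and take their product. One (4 states) tracks whether the input so far still matches the prefix `bb`; the other (15 states) tracks the last 3 symbols read. Each combined state is a pair, one component from each; accept when both components accept.
          a    b  
>  q0     q1   q2 
   q1     q3   q4 
   q2     q5   q6 
   q3     q7   q8 
   q4     q9  q10 
   q5    q11  q12 
   q6    q13  q14 
   q7     q7   q8 
   q8     q9  q10 
   q9    q11  q12 
   q10   q15  q16 
   q11    q7   q8 
   q12    q9  q10 
 * q13   q17  q18 
 * q14   q13  q14 
   q15   q11  q12 
   q16   q15  q16 
 * q17   q19  q20 
 * q18   q21  q22 
   q19   q19  q20 
   q20   q21  q22 
   q21   q17  q18 
   q22   q13  q14 
(> = start, * = accepting)

start=q0 accept=q13,q14,q17,q18 q0-a->q1 q0-b->q2 q1-a->q3 q1-b->q4 q2-a->q5 q2-b->q6 q3-a->q7 q3-b->q8 q4-a->q9 q4-b->q10 q5-a->q11 q5-b->q12 q6-a->q13 q6-b->q14 q7-a->q7 q7-b->q8 q8-a->q9 q8-b->q10 q9-a->q11 q9-b->q12 q10-a->q15 q10-b->q16 q11-a->q7 q11-b->q8 q12-a->q9 q12-b->q10 q13-a->q17 q13-b->q18 q14-a->q13 q14-b->q14 q15-a->q11 q15-b->q12 q16-a->q15 q16-b->q16 q17-a->q19 q17-b->q20 q18-a->q21 q18-b->q22 q19-a->q19 q19-b->q20 q20-a->q21 q20-b->q22 q21-a->q17 q21-b->q18 q22-a->q13 q22-b->q14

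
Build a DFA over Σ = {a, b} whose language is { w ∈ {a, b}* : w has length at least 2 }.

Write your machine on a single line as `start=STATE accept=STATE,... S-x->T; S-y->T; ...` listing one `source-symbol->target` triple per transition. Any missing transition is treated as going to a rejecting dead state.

start=q0; accept=q2,q3; q0-a->q1; q0-b->q1; q1-a->q2; q1-b->q2; q2-a->q3; q2-b->q3; q3-a->q3; q3-b->q3

We only need to distinguish lengths 0, 1, …, 2, and '>2'. Chain q0 → q1 → q2 → q3 on every symbol, with q3 looping. Accepting states: {q2, q3}.
4 states suffice.
        a   b  
>  q0   q1  q1 
   q1   q2  q2 
 * q2   q3  q3 
 * q3   q3  q3 
(> = start, * = accepting)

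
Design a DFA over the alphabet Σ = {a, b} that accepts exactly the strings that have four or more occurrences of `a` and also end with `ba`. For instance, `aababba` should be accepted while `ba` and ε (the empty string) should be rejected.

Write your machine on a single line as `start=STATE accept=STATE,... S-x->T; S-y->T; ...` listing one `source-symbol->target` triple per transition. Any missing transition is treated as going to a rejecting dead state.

Run two small machines in parallel and take their product. One (6 states) tracks the count of `a`s, saturating at 5; the other (3 states) tracks how much of the suffix `ba` has currently been matched. Each combined state is a pair, one component from each; accept when both components accept. Equivalent product states are then merged.
With 6 states:
        a   b  
>  S0   S1  S0 
   S1   S2  S1 
   S2   S3  S2 
   S3   S3  S4 
   S4   S5  S4 
 * S5   S3  S4 
(> = start, * = accepting)

start=S0; accept=S5; S0-a->S1; S0-b->S0; S1-a->S2; S1-b->S1; S2-a->S3; S2-b->S2; S3-a->S3; S3-b->S4; S4-a->S5; S4-b->S4; S5-a->S3; S5-b->S4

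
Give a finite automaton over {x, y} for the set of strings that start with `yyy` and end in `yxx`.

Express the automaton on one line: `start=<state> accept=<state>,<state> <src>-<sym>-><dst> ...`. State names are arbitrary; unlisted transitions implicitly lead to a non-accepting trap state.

start=S0 accept=S9 S0-x->S1 S0-y->S2 S1-x->S1 S1-y->S3 S2-x->S4 S2-y->S5 S3-x->S4 S3-y->S3 S4-x->S6 S4-y->S3 S5-x->S4 S5-y->S7 S6-x->S1 S6-y->S3 S7-x->S8 S7-y->S7 S8-x->S9 S8-y->S7 S9-x->S10 S9-y->S7 S10-x->S10 S10-y->S7

Handle the two conditions separately and then intersect. One (5 states) tracks whether the input so far still matches the prefix `yyy`; the other (4 states) tracks how much of the suffix `yxx` has currently been matched. Each combined state is a pair, one component from each; accept when both components accept.
11 states suffice.
          x    y  
>  S0     S1   S2 
   S1     S1   S3 
   S2     S4   S5 
   S3     S4   S3 
   S4     S6   S3 
   S5     S4   S7 
   S6     S1   S3 
   S7     S8   S7 
   S8     S9   S7 
 * S9    S10   S7 
   S10   S10   S7 
(> = start, * = accepting)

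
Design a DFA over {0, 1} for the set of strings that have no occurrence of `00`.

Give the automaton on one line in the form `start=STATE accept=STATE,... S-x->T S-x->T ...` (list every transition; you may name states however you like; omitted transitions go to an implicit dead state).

start=s0 accept=s0,s1 s0-0->s1 s0-1->s0 s1-0->s2 s1-1->s0 s2-0->s2 s2-1->s2

Track partial matches of the forbidden pattern `00`. State s2 is a dead state reached once `00` has occurred; every other state accepts. s0 means no part of `00` is currently matched.
        0   1  
>* s0   s1  s0 
 * s1   s2  s0 
   s2   s2  s2 
(> = start, * = accepting)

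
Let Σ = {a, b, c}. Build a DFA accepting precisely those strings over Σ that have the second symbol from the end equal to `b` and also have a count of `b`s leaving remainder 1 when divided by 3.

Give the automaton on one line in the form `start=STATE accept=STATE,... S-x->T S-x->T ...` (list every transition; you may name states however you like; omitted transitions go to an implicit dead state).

start=q0 accept=q2,q6 q0-a->q0 q0-b->q1 q0-c->q0 q1-a->q2 q1-b->q3 q1-c->q2 q2-a->q4 q2-b->q3 q2-c->q4 q3-a->q3 q3-b->q5 q3-c->q3 q4-a->q4 q4-b->q3 q4-c->q4 q5-a->q0 q5-b->q6 q5-c->q0 q6-a->q2 q6-b->q3 q6-c->q2

Run two small machines in parallel and take their product. One (13 states) tracks the last 2 symbols read; the other (3 states) tracks the count of `b`s modulo 3. Each combined state is a pair, one component from each; accept when both components accept. Minimizing collapses redundant product states.
        a   b   c  
>  q0   q0  q1  q0 
   q1   q2  q3  q2 
 * q2   q4  q3  q4 
   q3   q3  q5  q3 
   q4   q4  q3  q4 
   q5   q0  q6  q0 
 * q6   q2  q3  q2 
(> = start, * = accepting)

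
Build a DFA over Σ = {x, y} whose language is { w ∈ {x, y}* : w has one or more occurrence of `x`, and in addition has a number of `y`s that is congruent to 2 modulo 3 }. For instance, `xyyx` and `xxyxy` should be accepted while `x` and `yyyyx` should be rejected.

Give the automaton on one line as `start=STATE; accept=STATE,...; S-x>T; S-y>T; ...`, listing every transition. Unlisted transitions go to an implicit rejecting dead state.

Handle the two conditions separately and then intersect. One (3 states) tracks the count of `x`s, saturating at 2; the other (3 states) tracks the count of `y`s modulo 3. Each combined state is a pair, one component from each; accept when both components accept.
A 9-state machine:
       x  y 
>  A   B  C 
   B   D  E 
   C   E  F 
   D   D  G 
   E   G  H 
   F   H  A 
   G   G  I 
 * H   I  B 
 * I   I  D 
(> = start, * = accepting)

start=A; accept=H,I; A-x>B; A-y>C; B-x>D; B-y>E; C-x>E; C-y>F; D-x>D; D-y>G; E-x>G; E-y>H; F-x>H; F-y>A; G-x>G; G-y>I; H-x>I; H-y>B; I-x>I; I-y>D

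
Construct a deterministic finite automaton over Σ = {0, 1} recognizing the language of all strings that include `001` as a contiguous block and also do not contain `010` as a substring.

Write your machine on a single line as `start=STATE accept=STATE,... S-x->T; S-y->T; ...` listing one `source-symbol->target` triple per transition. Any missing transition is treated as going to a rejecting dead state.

Run two small machines in parallel and take their product. The first has 4 states tracking whether and how much of `001` has been seen; the second has 4 states tracking partial matches of the forbidden pattern `010`. A product state is a pair (one from each), accepting exactly when both do. Minimizing collapses redundant product states.
        0   1  
>  q0   q1  q0 
   q1   q2  q3 
   q2   q2  q4 
   q3   q5  q0 
 * q4   q5  q6 
   q5   q5  q5 
 * q6   q7  q6 
 * q7   q7  q4 
(> = start, * = accepting)

start=q0; accept=q4,q6,q7; q0-0->q1; q0-1->q0; q1-0->q2; q1-1->q3; q2-0->q2; q2-1->q4; q3-0->q5; q3-1->q0; q4-0->q5; q4-1->q6; q5-0->q5; q5-1->q5; q6-0->q7; q6-1->q6; q7-0->q7; q7-1->q4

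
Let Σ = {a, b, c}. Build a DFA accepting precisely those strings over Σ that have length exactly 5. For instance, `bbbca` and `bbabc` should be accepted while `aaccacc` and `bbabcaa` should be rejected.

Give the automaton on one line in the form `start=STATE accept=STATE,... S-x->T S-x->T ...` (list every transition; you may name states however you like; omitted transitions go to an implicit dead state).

start=q0 accept=q5 q0-a->q1 q0-b->q1 q0-c->q1 q1-a->q2 q1-b->q2 q1-c->q2 q2-a->q3 q2-b->q3 q2-c->q3 q3-a->q4 q3-b->q4 q3-c->q4 q4-a->q5 q4-b->q5 q4-c->q5 q5-a->q6 q5-b->q6 q5-c->q6 q6-a->q6 q6-b->q6 q6-c->q6

Count input length up to 6: every symbol moves from q0 toward q6, which means 'more than 5' and absorbs. Accept from {q5}.
A 7-state machine:
        a   b   c  
>  q0   q1  q1  q1 
   q1   q2  q2  q2 
   q2   q3  q3  q3 
   q3   q4  q4  q4 
   q4   q5  q5  q5 
 * q5   q6  q6  q6 
   q6   q6  q6  q6 
(> = start, * = accepting)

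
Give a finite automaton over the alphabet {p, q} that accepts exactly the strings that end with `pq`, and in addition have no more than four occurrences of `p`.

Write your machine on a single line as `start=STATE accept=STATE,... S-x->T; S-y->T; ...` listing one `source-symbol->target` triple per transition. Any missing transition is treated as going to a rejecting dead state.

Build one automaton per condition and run them in lockstep. One (3 states) tracks how much of the suffix `pq` has currently been matched; the other (6 states) tracks the count of `p`s, saturating at 5. Each combined state is a pair, one component from each; accept when both components accept. Minimizing collapses redundant product states.
13 states suffice.
          p    q  
>  S0     S1   S0 
   S1     S2   S3 
   S2     S4   S5 
 * S3     S2   S6 
   S4     S7   S8 
 * S5     S4   S9 
   S6     S2   S6 
   S7    S10  S11 
 * S8     S7  S12 
   S9     S4   S9 
   S10   S10  S10 
 * S11   S10  S10 
   S12    S7  S12 
(> = start, * = accepting)

start=S0; accept=S3,S5,S8,S11; S0-p->S1; S0-q->S0; S1-p->S2; S1-q->S3; S2-p->S4; S2-q->S5; S3-p->S2; S3-q->S6; S4-p->S7; S4-q->S8; S5-p->S4; S5-q->S9; S6-p->S2; S6-q->S6; S7-p->S10; S7-q->S11; S8-p->S7; S8-q->S12; S9-p->S4; S9-q->S9; S10-p->S10; S10-q->S10; S11-p->S10; S11-q->S10; S12-p->S7; S12-q->S12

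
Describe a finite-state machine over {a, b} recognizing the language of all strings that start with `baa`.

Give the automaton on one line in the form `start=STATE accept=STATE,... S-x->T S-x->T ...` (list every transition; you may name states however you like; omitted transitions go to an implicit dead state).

Check the first 3 symbols one by one: q0 through q2 record how many have matched `baa` so far; any wrong symbol goes to the dead state q4. After all 3 match we enter the accepting sink q3.
5 states suffice.
        a   b  
>  q0   q4  q1 
   q1   q2  q4 
   q2   q3  q4 
 * q3   q3  q3 
   q4   q4  q4 
(> = start, * = accepting)

start=q0 accept=q3 q0-a->q4 q0-b->q1 q1-a->q2 q1-b->q4 q2-a->q3 q2-b->q4 q3-a->q3 q3-b->q3 q4-a->q4 q4-b->q4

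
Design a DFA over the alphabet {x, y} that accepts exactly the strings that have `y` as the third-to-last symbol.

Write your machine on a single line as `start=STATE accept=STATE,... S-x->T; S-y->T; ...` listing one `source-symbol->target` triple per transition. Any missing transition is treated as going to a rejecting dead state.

start=q0; accept=q11,q12,q13,q14; q0-x->q1; q0-y->q2; q1-x->q3; q1-y->q4; q2-x->q5; q2-y->q6; q3-x->q7; q3-y->q8; q4-x->q9; q4-y->q10; q5-x->q11; q5-y->q12; q6-x->q13; q6-y->q14; q7-x->q7; q7-y->q8; q8-x->q9; q8-y->q10; q9-x->q11; q9-y->q12; q10-x->q13; q10-y->q14; q11-x->q7; q11-y->q8; q12-x->q9; q12-y->q10; q13-x->q11; q13-y->q12; q14-x->q13; q14-y->q14

Because acceptance depends on a position counted from the end, the machine has to buffer the most recent 3 symbols. Make each state the string of the last up-to-3 symbols read; on input `x` shift the window left and append `x`. Accept when the buffered window has length 3 and begins with `y`.
A 15-state machine:
          x    y  
>  q0     q1   q2 
   q1     q3   q4 
   q2     q5   q6 
   q3     q7   q8 
   q4     q9  q10 
   q5    q11  q12 
   q6    q13  q14 
   q7     q7   q8 
   q8     q9  q10 
   q9    q11  q12 
   q10   q13  q14 
 * q11    q7   q8 
 * q12    q9  q10 
 * q13   q11  q12 
 * q14   q13  q14 
(> = start, * = accepting)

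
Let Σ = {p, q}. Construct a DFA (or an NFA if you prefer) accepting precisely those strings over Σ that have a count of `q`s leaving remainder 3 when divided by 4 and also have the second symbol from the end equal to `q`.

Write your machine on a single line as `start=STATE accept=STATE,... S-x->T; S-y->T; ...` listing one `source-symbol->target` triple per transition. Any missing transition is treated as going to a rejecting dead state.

start=s0; accept=s10,s13; s0-p->s1; s0-q->s2; s1-p->s3; s1-q->s4; s2-p->s5; s2-q->s6; s3-p->s3; s3-q->s4; s4-p->s5; s4-q->s6; s5-p->s7; s5-q->s8; s6-p->s9; s6-q->s10; s7-p->s7; s7-q->s8; s8-p->s9; s8-q->s10; s9-p->s11; s9-q->s12; s10-p->s13; s10-q->s14; s11-p->s11; s11-q->s12; s12-p->s13; s12-q->s14; s13-p->s15; s13-q->s16; s14-p->s17; s14-q->s18; s15-p->s15; s15-q->s16; s16-p->s17; s16-q->s18; s17-p->s3; s17-q->s4; s18-p->s5; s18-q->s6

Run two small machines in parallel and take their product. The first has 4 states tracking the count of `q`s modulo 4; the second has 7 states tracking the last 2 symbols read. A product state is a pair (one from each), accepting exactly when both do.
With 19 states:
          p    q  
>  s0     s1   s2 
   s1     s3   s4 
   s2     s5   s6 
   s3     s3   s4 
   s4     s5   s6 
   s5     s7   s8 
   s6     s9  s10 
   s7     s7   s8 
   s8     s9  s10 
   s9    s11  s12 
 * s10   s13  s14 
   s11   s11  s12 
   s12   s13  s14 
 * s13   s15  s16 
   s14   s17  s18 
   s15   s15  s16 
   s16   s17  s18 
   s17    s3   s4 
   s18    s5   s6 
(> = start, * = accepting)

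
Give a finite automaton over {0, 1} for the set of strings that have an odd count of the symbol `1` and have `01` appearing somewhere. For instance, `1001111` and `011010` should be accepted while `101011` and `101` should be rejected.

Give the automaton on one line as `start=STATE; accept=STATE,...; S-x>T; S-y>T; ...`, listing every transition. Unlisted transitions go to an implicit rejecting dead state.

Handle the two conditions separately and then intersect. One (2 states) tracks the count of `1`s modulo 2; the other (3 states) tracks whether and how much of `01` has been seen. Each combined state is a pair, one component from each; accept when both components accept.
6 states suffice.
        0   1  
>  S0   S1  S2 
   S1   S1  S3 
   S2   S4  S0 
 * S3   S3  S5 
   S4   S4  S5 
   S5   S5  S3 
(> = start, * = accepting)

start=S0; accept=S3; S0-0>S1; S0-1>S2; S1-0>S1; S1-1>S3; S2-0>S4; S2-1>S0; S3-0>S3; S3-1>S5; S4-0>S4; S4-1>S5; S5-0>S5; S5-1>S3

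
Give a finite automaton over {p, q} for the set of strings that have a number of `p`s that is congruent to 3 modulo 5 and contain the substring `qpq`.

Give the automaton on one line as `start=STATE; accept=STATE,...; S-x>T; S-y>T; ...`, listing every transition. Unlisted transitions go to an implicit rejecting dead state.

start=S0; accept=S16; S0-p>S1; S0-q>S2; S1-p>S3; S1-q>S4; S2-p>S5; S2-q>S2; S3-p>S6; S3-q>S7; S4-p>S8; S4-q>S4; S5-p>S3; S5-q>S9; S6-p>S10; S6-q>S11; S7-p>S12; S7-q>S7; S8-p>S6; S8-q>S13; S9-p>S13; S9-q>S9; S10-p>S0; S10-q>S14; S11-p>S15; S11-q>S11; S12-p>S10; S12-q>S16; S13-p>S16; S13-q>S13; S14-p>S17; S14-q>S14; S15-p>S0; S15-q>S18; S16-p>S18; S16-q>S16; S17-p>S1; S17-q>S19; S18-p>S19; S18-q>S18; S19-p>S9; S19-q>S19

Run two small machines in parallel and take their product. The first has 5 states tracking the count of `p`s modulo 5; the second has 4 states tracking whether and how much of `qpq` has been seen. A product state is a pair (one from each), accepting exactly when both do.
With 20 states:
          p    q  
>  S0     S1   S2 
   S1     S3   S4 
   S2     S5   S2 
   S3     S6   S7 
   S4     S8   S4 
   S5     S3   S9 
   S6    S10  S11 
   S7    S12   S7 
   S8     S6  S13 
   S9    S13   S9 
   S10    S0  S14 
   S11   S15  S11 
   S12   S10  S16 
   S13   S16  S13 
   S14   S17  S14 
   S15    S0  S18 
 * S16   S18  S16 
   S17    S1  S19 
   S18   S19  S18 
   S19    S9  S19 
(> = start, * = accepting)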